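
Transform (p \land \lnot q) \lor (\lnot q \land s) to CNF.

(p \lor s) \land \lnot q

(p \land \lnot q) \lor (\lnot q \land s)
= (p \lor \lnot q) \land (p \lor s) \land (\lnot q \lor \lnot q) \land (\lnot q \lor s)   — distribute \lor over \land
= (p \lor s) \land \lnot q   — simplify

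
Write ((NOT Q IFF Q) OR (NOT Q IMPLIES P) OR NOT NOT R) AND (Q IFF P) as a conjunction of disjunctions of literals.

((NOT Q IFF Q) OR (NOT Q IMPLIES P) OR NOT NOT R) AND (Q IFF P)
≡ (((NOT Q IMPLIES Q) AND (Q IMPLIES NOT Q)) OR (NOT Q IMPLIES P) OR NOT NOT R) AND (Q IFF P)   [eliminate IFF]
≡ (((NOT NOT Q OR Q) AND (Q IMPLIES NOT Q)) OR (NOT Q IMPLIES P) OR NOT NOT R) AND (Q IFF P)   [eliminate IMPLIES]
≡ (((NOT NOT Q OR Q) AND (NOT Q OR NOT Q)) OR (NOT Q IMPLIES P) OR NOT NOT R) AND (Q IFF P)   [eliminate IMPLIES]
≡ (((NOT NOT Q OR Q) AND (NOT Q OR NOT Q)) OR NOT NOT Q OR P OR NOT NOT R) AND (Q IFF P)   [eliminate IMPLIES]
≡ (((NOT NOT Q OR Q) AND (NOT Q OR NOT Q)) OR NOT NOT Q OR P OR NOT NOT R) AND (Q IMPLIES P) AND (P IMPLIES Q)   [eliminate IFF]
≡ (((NOT NOT Q OR Q) AND (NOT Q OR NOT Q)) OR NOT NOT Q OR P OR NOT NOT R) AND (NOT Q OR P) AND (P IMPLIES Q)   [eliminate IMPLIES]
≡ (((NOT NOT Q OR Q) AND (NOT Q OR NOT Q)) OR NOT NOT Q OR P OR NOT NOT R) AND (NOT Q OR P) AND (NOT P OR Q)   [eliminate IMPLIES]
≡ (((Q OR Q) AND (NOT Q OR NOT Q)) OR NOT NOT Q OR P OR NOT NOT R) AND (NOT Q OR P) AND (NOT P OR Q)   [double negation]
≡ (((Q OR Q) AND (NOT Q OR NOT Q)) OR Q OR P OR NOT NOT R) AND (NOT Q OR P) AND (NOT P OR Q)   [double negation]
≡ (((Q OR Q) AND (NOT Q OR NOT Q)) OR Q OR P OR R) AND (NOT Q OR P) AND (NOT P OR Q)   [double negation]
≡ (Q OR Q OR Q OR P OR R) AND (NOT Q OR NOT Q OR Q OR P OR R) AND (NOT Q OR P) AND (NOT P OR Q)   [distribute OR over AND]
≡ (Q OR P OR R) AND (NOT Q OR P) AND (NOT P OR Q)   [simplify]

(Q OR P OR R) AND (NOT Q OR P) AND (NOT P OR Q)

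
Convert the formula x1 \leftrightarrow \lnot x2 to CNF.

x1 \leftrightarrow \lnot x2
⇔ (x1 \to \lnot x2) \land (\lnot x2 \to x1)
⇔ (\lnot x1 \lor \lnot x2) \land (\lnot x2 \to x1)
⇔ (\lnot x1 \lor \lnot x2) \land (\lnot \lnot x2 \lor x1)
⇔ (\lnot x1 \lor \lnot x2) \land (x2 \lor x1)

(\lnot x1 \lor \lnot x2) \land (x2 \lor x1)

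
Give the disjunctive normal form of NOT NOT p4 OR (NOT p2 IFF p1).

p4 OR (p2 AND NOT p1) OR (p1 AND NOT p2)

NOT NOT p4 OR (NOT p2 IFF p1)
⇔ NOT NOT p4 OR ((NOT p2 IMPLIES p1) AND (p1 IMPLIES NOT p2))   [eliminate IFF]
⇔ NOT NOT p4 OR ((NOT NOT p2 OR p1) AND (p1 IMPLIES NOT p2))   [eliminate IMPLIES]
⇔ NOT NOT p4 OR ((NOT NOT p2 OR p1) AND (NOT p1 OR NOT p2))   [eliminate IMPLIES]
⇔ p4 OR ((NOT NOT p2 OR p1) AND (NOT p1 OR NOT p2))   [double negation]
⇔ p4 OR ((p2 OR p1) AND (NOT p1 OR NOT p2))   [double negation]
⇔ p4 OR (p2 AND NOT p1) OR (p2 AND NOT p2) OR (p1 AND NOT p1) OR (p1 AND NOT p2)   [distribute AND over OR]
⇔ p4 OR (p2 AND NOT p1) OR (p1 AND NOT p2)   [simplify]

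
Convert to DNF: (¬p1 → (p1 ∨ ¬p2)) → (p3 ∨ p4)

(¬p1 ∧ p2) ∨ p3 ∨ p4

(¬p1 → (p1 ∨ ¬p2)) → (p3 ∨ p4)
≡ ¬(¬p1 → (p1 ∨ ¬p2)) ∨ p3 ∨ p4   [eliminate →]
≡ ¬(¬¬p1 ∨ p1 ∨ ¬p2) ∨ p3 ∨ p4   [eliminate →]
≡ (¬¬¬p1 ∧ ¬p1 ∧ ¬¬p2) ∨ p3 ∨ p4   [De Morgan]
≡ (¬p1 ∧ ¬p1 ∧ ¬¬p2) ∨ p3 ∨ p4   [double negation]
≡ (¬p1 ∧ ¬p1 ∧ p2) ∨ p3 ∨ p4   [double negation]
≡ (¬p1 ∧ p2) ∨ p3 ∨ p4   [simplify]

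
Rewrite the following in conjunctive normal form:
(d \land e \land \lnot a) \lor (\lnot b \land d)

(d \land e \land \lnot a) \lor (\lnot b \land d)
≡ (d \lor \lnot b) \land (d \lor d) \land (e \lor \lnot b) \land (e \lor d) \land (\lnot a \lor \lnot b) \land (\lnot a \lor d)   — distribute \lor over \land
≡ d \land (e \lor \lnot b) \land (\lnot a \lor \lnot b)   — simplify

d \land (e \lor \lnot b) \land (\lnot a \lor \lnot b)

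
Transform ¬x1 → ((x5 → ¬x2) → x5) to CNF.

¬x1 → ((x5 → ¬x2) → x5)
≡ ¬¬x1 ∨ ((x5 → ¬x2) → x5)
≡ ¬¬x1 ∨ ¬(x5 → ¬x2) ∨ x5
≡ ¬¬x1 ∨ ¬(¬x5 ∨ ¬x2) ∨ x5
≡ x1 ∨ ¬(¬x5 ∨ ¬x2) ∨ x5
≡ x1 ∨ ¬¬x5 ∧ ¬¬x2 ∨ x5
≡ x1 ∨ x5 ∧ ¬¬x2 ∨ x5
≡ x1 ∨ x5 ∧ x2 ∨ x5
≡ (x1 ∨ x5 ∨ x5) ∧ (x1 ∨ x2 ∨ x5)
≡ x1 ∨ x5

x1 ∨ x5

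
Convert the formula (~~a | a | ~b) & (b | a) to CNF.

(~~a | a | ~b) & (b | a)
≡ (a | a | ~b) & (b | a)   [double negation]
≡ (a | ~b) & (b | a)   [simplify]

(a | ~b) & (b | a)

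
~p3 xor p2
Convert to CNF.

(~p3 | p2) & (p3 | ~p2)

~p3 xor p2
≡ (~p3 | p2) & ~(~p3 & p2)   — expand xor
≡ (~p3 | p2) & (~~p3 | ~p2)   — De Morgan
≡ (~p3 | p2) & (p3 | ~p2)   — double negation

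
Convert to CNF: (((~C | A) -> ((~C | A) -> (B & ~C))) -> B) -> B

(C | B) & (~A | B)

(((~C | A) -> ((~C | A) -> (B & ~C))) -> B) -> B
≡ ~(((~C | A) -> ((~C | A) -> (B & ~C))) -> B) | B   (eliminate ->)
≡ ~(~((~C | A) -> ((~C | A) -> (B & ~C))) | B) | B   (eliminate ->)
≡ ~(~(~(~C | A) | ((~C | A) -> (B & ~C))) | B) | B   (eliminate ->)
≡ ~(~(~(~C | A) | ~(~C | A) | (B & ~C)) | B) | B   (eliminate ->)
≡ (~~(~(~C | A) | ~(~C | A) | (B & ~C)) & ~B) | B   (De Morgan)
≡ ((~(~C | A) | ~(~C | A) | (B & ~C)) & ~B) | B   (double negation)
≡ (((~~C & ~A) | ~(~C | A) | (B & ~C)) & ~B) | B   (De Morgan)
≡ (((C & ~A) | ~(~C | A) | (B & ~C)) & ~B) | B   (double negation)
≡ (((C & ~A) | (~~C & ~A) | (B & ~C)) & ~B) | B   (De Morgan)
≡ (((C & ~A) | (C & ~A) | (B & ~C)) & ~B) | B   (double negation)
≡ (C | C | B | B) & (C | C | ~C | B) & (C | ~A | B | B) & (C | ~A | ~C | B) & (~A | C | B | B) & (~A | C | ~C | B) & (~A | ~A | B | B) & (~A | ~A | ~C | B) & (~B | B)   (distribute | over &)
≡ (C | B) & (~A | B)   (simplify)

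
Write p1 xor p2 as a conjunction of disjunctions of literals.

p1 xor p2
= (p1 | p2) & ~(p1 & p2)   [expand xor]
= (p1 | p2) & (~p1 | ~p2)   [De Morgan]

(p1 | p2) & (~p1 | ~p2)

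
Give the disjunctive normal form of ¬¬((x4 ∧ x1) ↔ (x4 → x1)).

(¬x1 ∧ x4) ∨ (x1 ∧ x4)

¬¬((x4 ∧ x1) ↔ (x4 → x1))
= ¬¬(((x4 ∧ x1) → (x4 → x1)) ∧ ((x4 → x1) → (x4 ∧ x1)))   (eliminate ↔)
= ¬¬((¬(x4 ∧ x1) ∨ (x4 → x1)) ∧ ((x4 → x1) → (x4 ∧ x1)))   (eliminate →)
= ¬¬((¬(x4 ∧ x1) ∨ ¬x4 ∨ x1) ∧ ((x4 → x1) → (x4 ∧ x1)))   (eliminate →)
= ¬¬((¬(x4 ∧ x1) ∨ ¬x4 ∨ x1) ∧ (¬(x4 → x1) ∨ (x4 ∧ x1)))   (eliminate →)
= ¬¬((¬(x4 ∧ x1) ∨ ¬x4 ∨ x1) ∧ (¬(¬x4 ∨ x1) ∨ (x4 ∧ x1)))   (eliminate →)
= (¬(x4 ∧ x1) ∨ ¬x4 ∨ x1) ∧ (¬(¬x4 ∨ x1) ∨ (x4 ∧ x1))   (double negation)
= (¬x4 ∨ ¬x1 ∨ ¬x4 ∨ x1) ∧ (¬(¬x4 ∨ x1) ∨ (x4 ∧ x1))   (De Morgan)
= (¬x4 ∨ ¬x1 ∨ ¬x4 ∨ x1) ∧ ((¬¬x4 ∧ ¬x1) ∨ (x4 ∧ x1))   (De Morgan)
= (¬x4 ∨ ¬x1 ∨ ¬x4 ∨ x1) ∧ ((x4 ∧ ¬x1) ∨ (x4 ∧ x1))   (double negation)
= (¬x4 ∧ x4 ∧ ¬x1) ∨ (¬x4 ∧ x4 ∧ x1) ∨ (¬x1 ∧ x4 ∧ ¬x1) ∨ (¬x1 ∧ x4 ∧ x1) ∨ (¬x4 ∧ x4 ∧ ¬x1) ∨ (¬x4 ∧ x4 ∧ x1) ∨ (x1 ∧ x4 ∧ ¬x1) ∨ (x1 ∧ x4 ∧ x1)   (distribute ∧ over ∨)
= (¬x1 ∧ x4) ∨ (x1 ∧ x4)   (simplify)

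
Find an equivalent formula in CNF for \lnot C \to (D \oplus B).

\lnot C \to (D \oplus B)
≡ \lnot \lnot C \lor (D \oplus B)
≡ \lnot \lnot C \lor ((D \lor B) \land \lnot (D \land B))
≡ C \lor ((D \lor B) \land \lnot (D \land B))
≡ C \lor ((D \lor B) \land (\lnot D \lor \lnot B))
≡ (C \lor D \lor B) \land (C \lor \lnot D \lor \lnot B)

(C \lor D \lor B) \land (C \lor \lnot D \lor \lnot B)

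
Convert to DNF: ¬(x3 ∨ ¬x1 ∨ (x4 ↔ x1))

¬(x3 ∨ ¬x1 ∨ (x4 ↔ x1))
≡ ¬(x3 ∨ ¬x1 ∨ ((x4 → x1) ∧ (x1 → x4)))   — eliminate ↔
≡ ¬(x3 ∨ ¬x1 ∨ ((¬x4 ∨ x1) ∧ (x1 → x4)))   — eliminate →
≡ ¬(x3 ∨ ¬x1 ∨ ((¬x4 ∨ x1) ∧ (¬x1 ∨ x4)))   — eliminate →
≡ ¬x3 ∧ ¬¬x1 ∧ ¬((¬x4 ∨ x1) ∧ (¬x1 ∨ x4))   — De Morgan
≡ ¬x3 ∧ x1 ∧ ¬((¬x4 ∨ x1) ∧ (¬x1 ∨ x4))   — double negation
≡ ¬x3 ∧ x1 ∧ (¬(¬x4 ∨ x1) ∨ ¬(¬x1 ∨ x4))   — De Morgan
≡ ¬x3 ∧ x1 ∧ ((¬¬x4 ∧ ¬x1) ∨ ¬(¬x1 ∨ x4))   — De Morgan
≡ ¬x3 ∧ x1 ∧ ((x4 ∧ ¬x1) ∨ ¬(¬x1 ∨ x4))   — double negation
≡ ¬x3 ∧ x1 ∧ ((x4 ∧ ¬x1) ∨ (¬¬x1 ∧ ¬x4))   — De Morgan
≡ ¬x3 ∧ x1 ∧ ((x4 ∧ ¬x1) ∨ (x1 ∧ ¬x4))   — double negation
≡ (¬x3 ∧ x1 ∧ x4 ∧ ¬x1) ∨ (¬x3 ∧ x1 ∧ x1 ∧ ¬x4)   — distribute ∧ over ∨
≡ ¬x3 ∧ x1 ∧ ¬x4   — simplify

¬x3 ∧ x1 ∧ ¬x4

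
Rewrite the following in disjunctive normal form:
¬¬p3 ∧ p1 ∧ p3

p3 ∧ p1

¬¬p3 ∧ p1 ∧ p3
⇔ p3 ∧ p1 ∧ p3   [double negation]
⇔ p3 ∧ p1   [simplify]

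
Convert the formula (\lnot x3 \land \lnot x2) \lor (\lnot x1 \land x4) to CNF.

(\lnot x3 \land \lnot x2) \lor (\lnot x1 \land x4)
⇔ (\lnot x3 \lor \lnot x1) \land (\lnot x3 \lor x4) \land (\lnot x2 \lor \lnot x1) \land (\lnot x2 \lor x4)   — distribute \lor over \land

(\lnot x3 \lor \lnot x1) \land (\lnot x3 \lor x4) \land (\lnot x2 \lor \lnot x1) \land (\lnot x2 \lor x4)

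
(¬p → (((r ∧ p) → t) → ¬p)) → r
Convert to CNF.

(¬p ∨ r) ∧ (p ∨ r)

(¬p → (((r ∧ p) → t) → ¬p)) → r
= ¬(¬p → (((r ∧ p) → t) → ¬p)) ∨ r   — eliminate →
= ¬(¬¬p ∨ (((r ∧ p) → t) → ¬p)) ∨ r   — eliminate →
= ¬(¬¬p ∨ ¬((r ∧ p) → t) ∨ ¬p) ∨ r   — eliminate →
= ¬(¬¬p ∨ ¬(¬(r ∧ p) ∨ t) ∨ ¬p) ∨ r   — eliminate →
= (¬¬¬p ∧ ¬¬(¬(r ∧ p) ∨ t) ∧ ¬¬p) ∨ r   — De Morgan
= (¬p ∧ ¬¬(¬(r ∧ p) ∨ t) ∧ ¬¬p) ∨ r   — double negation
= (¬p ∧ (¬(r ∧ p) ∨ t) ∧ ¬¬p) ∨ r   — double negation
= (¬p ∧ (¬r ∨ ¬p ∨ t) ∧ ¬¬p) ∨ r   — De Morgan
= (¬p ∧ (¬r ∨ ¬p ∨ t) ∧ p) ∨ r   — double negation
= (¬p ∨ r) ∧ (¬r ∨ ¬p ∨ t ∨ r) ∧ (p ∨ r)   — distribute ∨ over ∧
= (¬p ∨ r) ∧ (p ∨ r)   — simplify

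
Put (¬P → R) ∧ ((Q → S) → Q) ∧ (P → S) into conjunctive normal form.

(¬P → R) ∧ ((Q → S) → Q) ∧ (P → S)
= (¬¬P ∨ R) ∧ ((Q → S) → Q) ∧ (P → S)   [eliminate →]
= (¬¬P ∨ R) ∧ (¬(Q → S) ∨ Q) ∧ (P → S)   [eliminate →]
= (¬¬P ∨ R) ∧ (¬(¬Q ∨ S) ∨ Q) ∧ (P → S)   [eliminate →]
= (¬¬P ∨ R) ∧ (¬(¬Q ∨ S) ∨ Q) ∧ (¬P ∨ S)   [eliminate →]
= (P ∨ R) ∧ (¬(¬Q ∨ S) ∨ Q) ∧ (¬P ∨ S)   [double negation]
= (P ∨ R) ∧ ((¬¬Q ∧ ¬S) ∨ Q) ∧ (¬P ∨ S)   [De Morgan]
= (P ∨ R) ∧ ((Q ∧ ¬S) ∨ Q) ∧ (¬P ∨ S)   [double negation]
= (P ∨ R) ∧ (Q ∨ Q) ∧ (¬S ∨ Q) ∧ (¬P ∨ S)   [distribute ∨ over ∧]
= (P ∨ R) ∧ Q ∧ (¬P ∨ S)   [simplify]

(P ∨ R) ∧ Q ∧ (¬P ∨ S)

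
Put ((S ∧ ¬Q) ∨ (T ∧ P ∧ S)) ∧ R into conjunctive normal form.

((S ∧ ¬Q) ∨ (T ∧ P ∧ S)) ∧ R
≡ (S ∨ T) ∧ (S ∨ P) ∧ (S ∨ S) ∧ (¬Q ∨ T) ∧ (¬Q ∨ P) ∧ (¬Q ∨ S) ∧ R   [distribute ∨ over ∧]
≡ S ∧ (¬Q ∨ T) ∧ (¬Q ∨ P) ∧ R   [simplify]

S ∧ (¬Q ∨ T) ∧ (¬Q ∨ P) ∧ R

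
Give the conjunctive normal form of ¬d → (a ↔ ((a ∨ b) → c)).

(d ∨ ¬a ∨ c) ∧ (d ∨ a ∨ b) ∧ (d ∨ ¬c ∨ a)

¬d → (a ↔ ((a ∨ b) → c))
= ¬¬d ∨ (a ↔ ((a ∨ b) → c))   [eliminate →]
= ¬¬d ∨ ((a → ((a ∨ b) → c)) ∧ (((a ∨ b) → c) → a))   [eliminate ↔]
= ¬¬d ∨ ((¬a ∨ ((a ∨ b) → c)) ∧ (((a ∨ b) → c) → a))   [eliminate →]
= ¬¬d ∨ ((¬a ∨ ¬(a ∨ b) ∨ c) ∧ (((a ∨ b) → c) → a))   [eliminate →]
= ¬¬d ∨ ((¬a ∨ ¬(a ∨ b) ∨ c) ∧ (¬((a ∨ b) → c) ∨ a))   [eliminate →]
= ¬¬d ∨ ((¬a ∨ ¬(a ∨ b) ∨ c) ∧ (¬(¬(a ∨ b) ∨ c) ∨ a))   [eliminate →]
= d ∨ ((¬a ∨ ¬(a ∨ b) ∨ c) ∧ (¬(¬(a ∨ b) ∨ c) ∨ a))   [double negation]
= d ∨ ((¬a ∨ (¬a ∧ ¬b) ∨ c) ∧ (¬(¬(a ∨ b) ∨ c) ∨ a))   [De Morgan]
= d ∨ ((¬a ∨ (¬a ∧ ¬b) ∨ c) ∧ ((¬¬(a ∨ b) ∧ ¬c) ∨ a))   [De Morgan]
= d ∨ ((¬a ∨ (¬a ∧ ¬b) ∨ c) ∧ (((a ∨ b) ∧ ¬c) ∨ a))   [double negation]
= (d ∨ ¬a ∨ ¬a ∨ c) ∧ (d ∨ ¬a ∨ ¬b ∨ c) ∧ (d ∨ a ∨ b ∨ a) ∧ (d ∨ ¬c ∨ a)   [distribute ∨ over ∧]
= (d ∨ ¬a ∨ c) ∧ (d ∨ a ∨ b) ∧ (d ∨ ¬c ∨ a)   [simplify]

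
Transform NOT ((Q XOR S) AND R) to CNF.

NOT ((Q XOR S) AND R)
≡ NOT ((Q OR S) AND NOT (Q AND S) AND R)   [expand XOR]
≡ NOT (Q OR S) OR NOT NOT (Q AND S) OR NOT R   [De Morgan]
≡ (NOT Q AND NOT S) OR NOT NOT (Q AND S) OR NOT R   [De Morgan]
≡ (NOT Q AND NOT S) OR (Q AND S) OR NOT R   [double negation]
≡ (NOT Q OR Q OR NOT R) AND (NOT Q OR S OR NOT R) AND (NOT S OR Q OR NOT R) AND (NOT S OR S OR NOT R)   [distribute OR over AND]
≡ (NOT Q OR S OR NOT R) AND (NOT S OR Q OR NOT R)   [simplify]

(NOT Q OR S OR NOT R) AND (NOT S OR Q OR NOT R)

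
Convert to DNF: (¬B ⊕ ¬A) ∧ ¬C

(¬B ∧ A ∧ ¬C) ∨ (B ∧ ¬A ∧ ¬C)

(¬B ⊕ ¬A) ∧ ¬C
= ((¬B ∧ ¬¬A) ∨ (¬¬B ∧ ¬A)) ∧ ¬C
= ((¬B ∧ A) ∨ (¬¬B ∧ ¬A)) ∧ ¬C
= ((¬B ∧ A) ∨ (B ∧ ¬A)) ∧ ¬C
= (¬B ∧ A ∧ ¬C) ∨ (B ∧ ¬A ∧ ¬C)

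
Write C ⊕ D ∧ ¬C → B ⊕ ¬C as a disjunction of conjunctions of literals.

C ⊕ D ∧ ¬C → B ⊕ ¬C
≡ ¬(C ⊕ D ∧ ¬C) ∨ (B ⊕ ¬C)   [eliminate →]
≡ ¬(C ∧ ¬(D ∧ ¬C) ∨ ¬C ∧ D ∧ ¬C) ∨ (B ⊕ ¬C)   [expand ⊕]
≡ ¬(C ∧ ¬(D ∧ ¬C) ∨ ¬C ∧ D ∧ ¬C) ∨ B ∧ ¬¬C ∨ ¬B ∧ ¬C   [expand ⊕]
≡ ¬(C ∧ ¬(D ∧ ¬C)) ∧ ¬(¬C ∧ D ∧ ¬C) ∨ B ∧ ¬¬C ∨ ¬B ∧ ¬C   [De Morgan]
≡ (¬C ∨ ¬¬(D ∧ ¬C)) ∧ ¬(¬C ∧ D ∧ ¬C) ∨ B ∧ ¬¬C ∨ ¬B ∧ ¬C   [De Morgan]
≡ (¬C ∨ D ∧ ¬C) ∧ ¬(¬C ∧ D ∧ ¬C) ∨ B ∧ ¬¬C ∨ ¬B ∧ ¬C   [double negation]
≡ (¬C ∨ D ∧ ¬C) ∧ (¬¬C ∨ ¬D ∨ ¬¬C) ∨ B ∧ ¬¬C ∨ ¬B ∧ ¬C   [De Morgan]
≡ (¬C ∨ D ∧ ¬C) ∧ (C ∨ ¬D ∨ ¬¬C) ∨ B ∧ ¬¬C ∨ ¬B ∧ ¬C   [double negation]
≡ (¬C ∨ D ∧ ¬C) ∧ (C ∨ ¬D ∨ C) ∨ B ∧ ¬¬C ∨ ¬B ∧ ¬C   [double negation]
≡ (¬C ∨ D ∧ ¬C) ∧ (C ∨ ¬D ∨ C) ∨ B ∧ C ∨ ¬B ∧ ¬C   [double negation]
≡ ¬C ∧ C ∨ ¬C ∧ ¬D ∨ ¬C ∧ C ∨ D ∧ ¬C ∧ C ∨ D ∧ ¬C ∧ ¬D ∨ D ∧ ¬C ∧ C ∨ B ∧ C ∨ ¬B ∧ ¬C   [distribute ∧ over ∨]
≡ ¬C ∧ ¬D ∨ B ∧ C ∨ ¬B ∧ ¬C   [simplify]

¬C ∧ ¬D ∨ B ∧ C ∨ ¬B ∧ ¬C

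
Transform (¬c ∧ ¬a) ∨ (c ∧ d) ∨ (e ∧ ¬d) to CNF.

(¬c ∨ d ∨ e) ∧ (¬a ∨ c ∨ e) ∧ (¬a ∨ c ∨ ¬d) ∧ (¬a ∨ d ∨ e)

(¬c ∧ ¬a) ∨ (c ∧ d) ∨ (e ∧ ¬d)
≡ (¬c ∨ c ∨ e) ∧ (¬c ∨ c ∨ ¬d) ∧ (¬c ∨ d ∨ e) ∧ (¬c ∨ d ∨ ¬d) ∧ (¬a ∨ c ∨ e) ∧ (¬a ∨ c ∨ ¬d) ∧ (¬a ∨ d ∨ e) ∧ (¬a ∨ d ∨ ¬d)
≡ (¬c ∨ d ∨ e) ∧ (¬a ∨ c ∨ e) ∧ (¬a ∨ c ∨ ¬d) ∧ (¬a ∨ d ∨ e)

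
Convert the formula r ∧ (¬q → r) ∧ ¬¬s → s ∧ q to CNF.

¬r ∨ ¬s ∨ q

r ∧ (¬q → r) ∧ ¬¬s → s ∧ q
≡ ¬(r ∧ (¬q → r) ∧ ¬¬s) ∨ s ∧ q   (eliminate →)
≡ ¬(r ∧ (¬¬q ∨ r) ∧ ¬¬s) ∨ s ∧ q   (eliminate →)
≡ ¬r ∨ ¬(¬¬q ∨ r) ∨ ¬¬¬s ∨ s ∧ q   (De Morgan)
≡ ¬r ∨ ¬¬¬q ∧ ¬r ∨ ¬¬¬s ∨ s ∧ q   (De Morgan)
≡ ¬r ∨ ¬q ∧ ¬r ∨ ¬¬¬s ∨ s ∧ q   (double negation)
≡ ¬r ∨ ¬q ∧ ¬r ∨ ¬s ∨ s ∧ q   (double negation)
≡ (¬r ∨ ¬q ∨ ¬s ∨ s) ∧ (¬r ∨ ¬q ∨ ¬s ∨ q) ∧ (¬r ∨ ¬r ∨ ¬s ∨ s) ∧ (¬r ∨ ¬r ∨ ¬s ∨ q)   (distribute ∨ over ∧)
≡ ¬r ∨ ¬s ∨ q   (simplify)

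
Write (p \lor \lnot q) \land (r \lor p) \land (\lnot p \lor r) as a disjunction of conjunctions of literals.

(p \lor \lnot q) \land (r \lor p) \land (\lnot p \lor r)
≡ (p \land r \land \lnot p) \lor (p \land r \land r) \lor (p \land p \land \lnot p) \lor (p \land p \land r) \lor (\lnot q \land r \land \lnot p) \lor (\lnot q \land r \land r) \lor (\lnot q \land p \land \lnot p) \lor (\lnot q \land p \land r)
≡ (p \land r) \lor (\lnot q \land r)

(p \land r) \lor (\lnot q \land r)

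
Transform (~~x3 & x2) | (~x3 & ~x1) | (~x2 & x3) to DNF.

(x3 & x2) | (~x3 & ~x1) | (~x2 & x3)

(~~x3 & x2) | (~x3 & ~x1) | (~x2 & x3)
⇔ (x3 & x2) | (~x3 & ~x1) | (~x2 & x3)   (double negation)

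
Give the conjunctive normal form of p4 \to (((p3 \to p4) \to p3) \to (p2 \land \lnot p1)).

(\lnot p4 \lor \lnot p3 \lor p2) \land (\lnot p4 \lor \lnot p3 \lor \lnot p1)

p4 \to (((p3 \to p4) \to p3) \to (p2 \land \lnot p1))
⇔ \lnot p4 \lor (((p3 \to p4) \to p3) \to (p2 \land \lnot p1))   — eliminate \to
⇔ \lnot p4 \lor \lnot ((p3 \to p4) \to p3) \lor (p2 \land \lnot p1)   — eliminate \to
⇔ \lnot p4 \lor \lnot (\lnot (p3 \to p4) \lor p3) \lor (p2 \land \lnot p1)   — eliminate \to
⇔ \lnot p4 \lor \lnot (\lnot (\lnot p3 \lor p4) \lor p3) \lor (p2 \land \lnot p1)   — eliminate \to
⇔ \lnot p4 \lor (\lnot \lnot (\lnot p3 \lor p4) \land \lnot p3) \lor (p2 \land \lnot p1)   — De Morgan
⇔ \lnot p4 \lor ((\lnot p3 \lor p4) \land \lnot p3) \lor (p2 \land \lnot p1)   — double negation
⇔ (\lnot p4 \lor \lnot p3 \lor p4 \lor p2) \land (\lnot p4 \lor \lnot p3 \lor p4 \lor \lnot p1) \land (\lnot p4 \lor \lnot p3 \lor p2) \land (\lnot p4 \lor \lnot p3 \lor \lnot p1)   — distribute \lor over \land
⇔ (\lnot p4 \lor \lnot p3 \lor p2) \land (\lnot p4 \lor \lnot p3 \lor \lnot p1)   — simplify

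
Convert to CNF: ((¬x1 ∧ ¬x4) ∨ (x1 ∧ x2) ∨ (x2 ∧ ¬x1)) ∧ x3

((¬x1 ∧ ¬x4) ∨ (x1 ∧ x2) ∨ (x2 ∧ ¬x1)) ∧ x3
≡ (¬x1 ∨ x1 ∨ x2) ∧ (¬x1 ∨ x1 ∨ ¬x1) ∧ (¬x1 ∨ x2 ∨ x2) ∧ (¬x1 ∨ x2 ∨ ¬x1) ∧ (¬x4 ∨ x1 ∨ x2) ∧ (¬x4 ∨ x1 ∨ ¬x1) ∧ (¬x4 ∨ x2 ∨ x2) ∧ (¬x4 ∨ x2 ∨ ¬x1) ∧ x3   [distribute ∨ over ∧]
≡ (¬x1 ∨ x2) ∧ (¬x4 ∨ x2) ∧ x3   [simplify]

(¬x1 ∨ x2) ∧ (¬x4 ∨ x2) ∧ x3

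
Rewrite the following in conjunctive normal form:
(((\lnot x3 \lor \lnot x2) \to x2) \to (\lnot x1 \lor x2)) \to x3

(x3 \lor x2) \land (x1 \lor x3) \land (\lnot x2 \lor x3)

(((\lnot x3 \lor \lnot x2) \to x2) \to (\lnot x1 \lor x2)) \to x3
≡ \lnot (((\lnot x3 \lor \lnot x2) \to x2) \to (\lnot x1 \lor x2)) \lor x3   (eliminate \to)
≡ \lnot (\lnot ((\lnot x3 \lor \lnot x2) \to x2) \lor \lnot x1 \lor x2) \lor x3   (eliminate \to)
≡ \lnot (\lnot (\lnot (\lnot x3 \lor \lnot x2) \lor x2) \lor \lnot x1 \lor x2) \lor x3   (eliminate \to)
≡ (\lnot \lnot (\lnot (\lnot x3 \lor \lnot x2) \lor x2) \land \lnot \lnot x1 \land \lnot x2) \lor x3   (De Morgan)
≡ ((\lnot (\lnot x3 \lor \lnot x2) \lor x2) \land \lnot \lnot x1 \land \lnot x2) \lor x3   (double negation)
≡ (((\lnot \lnot x3 \land \lnot \lnot x2) \lor x2) \land \lnot \lnot x1 \land \lnot x2) \lor x3   (De Morgan)
≡ (((x3 \land \lnot \lnot x2) \lor x2) \land \lnot \lnot x1 \land \lnot x2) \lor x3   (double negation)
≡ (((x3 \land x2) \lor x2) \land \lnot \lnot x1 \land \lnot x2) \lor x3   (double negation)
≡ (((x3 \land x2) \lor x2) \land x1 \land \lnot x2) \lor x3   (double negation)
≡ (x3 \lor x2 \lor x3) \land (x2 \lor x2 \lor x3) \land (x1 \lor x3) \land (\lnot x2 \lor x3)   (distribute \lor over \land)
≡ (x3 \lor x2) \land (x1 \lor x3) \land (\lnot x2 \lor x3)   (simplify)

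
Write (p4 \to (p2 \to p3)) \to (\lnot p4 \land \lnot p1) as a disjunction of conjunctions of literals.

(p4 \to (p2 \to p3)) \to (\lnot p4 \land \lnot p1)
≡ \lnot (p4 \to (p2 \to p3)) \lor (\lnot p4 \land \lnot p1)   [eliminate \to]
≡ \lnot (\lnot p4 \lor (p2 \to p3)) \lor (\lnot p4 \land \lnot p1)   [eliminate \to]
≡ \lnot (\lnot p4 \lor \lnot p2 \lor p3) \lor (\lnot p4 \land \lnot p1)   [eliminate \to]
≡ (\lnot \lnot p4 \land \lnot \lnot p2 \land \lnot p3) \lor (\lnot p4 \land \lnot p1)   [De Morgan]
≡ (p4 \land \lnot \lnot p2 \land \lnot p3) \lor (\lnot p4 \land \lnot p1)   [double negation]
≡ (p4 \land p2 \land \lnot p3) \lor (\lnot p4 \land \lnot p1)   [double negation]

(p4 \land p2 \land \lnot p3) \lor (\lnot p4 \land \lnot p1)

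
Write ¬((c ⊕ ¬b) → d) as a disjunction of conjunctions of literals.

(c ∧ b ∧ ¬d) ∨ (¬c ∧ ¬b ∧ ¬d)

¬((c ⊕ ¬b) → d)
= ¬(¬(c ⊕ ¬b) ∨ d)   (eliminate →)
= ¬(¬((c ∧ ¬¬b) ∨ (¬c ∧ ¬b)) ∨ d)   (expand ⊕)
= ¬¬((c ∧ ¬¬b) ∨ (¬c ∧ ¬b)) ∧ ¬d   (De Morgan)
= ((c ∧ ¬¬b) ∨ (¬c ∧ ¬b)) ∧ ¬d   (double negation)
= ((c ∧ b) ∨ (¬c ∧ ¬b)) ∧ ¬d   (double negation)
= (c ∧ b ∧ ¬d) ∨ (¬c ∧ ¬b ∧ ¬d)   (distribute ∧ over ∨)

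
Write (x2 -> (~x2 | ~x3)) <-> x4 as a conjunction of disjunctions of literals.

(x2 -> (~x2 | ~x3)) <-> x4
≡ ((x2 -> (~x2 | ~x3)) -> x4) & (x4 -> (x2 -> (~x2 | ~x3)))   [eliminate <->]
≡ (~(x2 -> (~x2 | ~x3)) | x4) & (x4 -> (x2 -> (~x2 | ~x3)))   [eliminate ->]
≡ (~(~x2 | ~x2 | ~x3) | x4) & (x4 -> (x2 -> (~x2 | ~x3)))   [eliminate ->]
≡ (~(~x2 | ~x2 | ~x3) | x4) & (~x4 | (x2 -> (~x2 | ~x3)))   [eliminate ->]
≡ (~(~x2 | ~x2 | ~x3) | x4) & (~x4 | ~x2 | ~x2 | ~x3)   [eliminate ->]
≡ ((~~x2 & ~~x2 & ~~x3) | x4) & (~x4 | ~x2 | ~x2 | ~x3)   [De Morgan]
≡ ((x2 & ~~x2 & ~~x3) | x4) & (~x4 | ~x2 | ~x2 | ~x3)   [double negation]
≡ ((x2 & x2 & ~~x3) | x4) & (~x4 | ~x2 | ~x2 | ~x3)   [double negation]
≡ ((x2 & x2 & x3) | x4) & (~x4 | ~x2 | ~x2 | ~x3)   [double negation]
≡ (x2 | x4) & (x2 | x4) & (x3 | x4) & (~x4 | ~x2 | ~x2 | ~x3)   [distribute | over &]
≡ (x2 | x4) & (x3 | x4) & (~x4 | ~x2 | ~x3)   [simplify]

(x2 | x4) & (x3 | x4) & (~x4 | ~x2 | ~x3)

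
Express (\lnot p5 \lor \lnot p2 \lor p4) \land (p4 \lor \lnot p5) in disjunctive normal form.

\lnot p5 \lor p4

(\lnot p5 \lor \lnot p2 \lor p4) \land (p4 \lor \lnot p5)
≡ (\lnot p5 \land p4) \lor (\lnot p5 \land \lnot p5) \lor (\lnot p2 \land p4) \lor (\lnot p2 \land \lnot p5) \lor (p4 \land p4) \lor (p4 \land \lnot p5)   (distribute \land over \lor)
≡ \lnot p5 \lor p4   (simplify)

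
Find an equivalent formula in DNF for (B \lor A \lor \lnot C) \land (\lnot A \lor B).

(B \lor A \lor \lnot C) \land (\lnot A \lor B)
≡ (B \land \lnot A) \lor (B \land B) \lor (A \land \lnot A) \lor (A \land B) \lor (\lnot C \land \lnot A) \lor (\lnot C \land B)   — distribute \land over \lor
≡ B \lor (\lnot C \land \lnot A)   — simplify

B \lor (\lnot C \land \lnot A)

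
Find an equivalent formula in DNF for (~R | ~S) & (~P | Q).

(~R | ~S) & (~P | Q)
= (~R & ~P) | (~R & Q) | (~S & ~P) | (~S & Q)   [distribute & over |]

(~R & ~P) | (~R & Q) | (~S & ~P) | (~S & Q)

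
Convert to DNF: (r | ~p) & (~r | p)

(r | ~p) & (~r | p)
≡ (r & ~r) | (r & p) | (~p & ~r) | (~p & p)   [distribute & over |]
≡ (r & p) | (~p & ~r)   [simplify]

(r & p) | (~p & ~r)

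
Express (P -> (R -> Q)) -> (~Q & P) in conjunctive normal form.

(P -> (R -> Q)) -> (~Q & P)
≡ ~(P -> (R -> Q)) | (~Q & P)   (eliminate ->)
≡ ~(~P | (R -> Q)) | (~Q & P)   (eliminate ->)
≡ ~(~P | ~R | Q) | (~Q & P)   (eliminate ->)
≡ (~~P & ~~R & ~Q) | (~Q & P)   (De Morgan)
≡ (P & ~~R & ~Q) | (~Q & P)   (double negation)
≡ (P & R & ~Q) | (~Q & P)   (double negation)
≡ (P | ~Q) & (P | P) & (R | ~Q) & (R | P) & (~Q | ~Q) & (~Q | P)   (distribute | over &)
≡ P & ~Q   (simplify)

P & ~Q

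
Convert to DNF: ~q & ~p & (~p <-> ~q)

~q & ~p & (~p <-> ~q)
= ~q & ~p & (~p -> ~q) & (~q -> ~p)
= ~q & ~p & (~~p | ~q) & (~q -> ~p)
= ~q & ~p & (~~p | ~q) & (~~q | ~p)
= ~q & ~p & (p | ~q) & (~~q | ~p)
= ~q & ~p & (p | ~q) & (q | ~p)
= (~q & ~p & p & q) | (~q & ~p & p & ~p) | (~q & ~p & ~q & q) | (~q & ~p & ~q & ~p)
= ~q & ~p

~q & ~p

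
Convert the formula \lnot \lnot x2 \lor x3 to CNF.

\lnot \lnot x2 \lor x3
≡ x2 \lor x3   [double negation]

x2 \lor x3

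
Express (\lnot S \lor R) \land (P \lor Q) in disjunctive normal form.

(\lnot S \lor R) \land (P \lor Q)
⇔ (\lnot S \land P) \lor (\lnot S \land Q) \lor (R \land P) \lor (R \land Q)   (distribute \land over \lor)

(\lnot S \land P) \lor (\lnot S \land Q) \lor (R \land P) \lor (R \land Q)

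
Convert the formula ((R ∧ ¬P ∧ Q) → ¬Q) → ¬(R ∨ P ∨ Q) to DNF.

(R ∧ ¬P ∧ Q) ∨ (¬R ∧ ¬P ∧ ¬Q)

((R ∧ ¬P ∧ Q) → ¬Q) → ¬(R ∨ P ∨ Q)
⇔ ¬((R ∧ ¬P ∧ Q) → ¬Q) ∨ ¬(R ∨ P ∨ Q)
⇔ ¬(¬(R ∧ ¬P ∧ Q) ∨ ¬Q) ∨ ¬(R ∨ P ∨ Q)
⇔ (¬¬(R ∧ ¬P ∧ Q) ∧ ¬¬Q) ∨ ¬(R ∨ P ∨ Q)
⇔ (R ∧ ¬P ∧ Q ∧ ¬¬Q) ∨ ¬(R ∨ P ∨ Q)
⇔ (R ∧ ¬P ∧ Q ∧ Q) ∨ ¬(R ∨ P ∨ Q)
⇔ (R ∧ ¬P ∧ Q ∧ Q) ∨ (¬R ∧ ¬P ∧ ¬Q)
⇔ (R ∧ ¬P ∧ Q) ∨ (¬R ∧ ¬P ∧ ¬Q)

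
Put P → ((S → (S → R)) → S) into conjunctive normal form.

P → ((S → (S → R)) → S)
≡ ¬P ∨ ((S → (S → R)) → S)   (eliminate →)
≡ ¬P ∨ ¬(S → (S → R)) ∨ S   (eliminate →)
≡ ¬P ∨ ¬(¬S ∨ (S → R)) ∨ S   (eliminate →)
≡ ¬P ∨ ¬(¬S ∨ ¬S ∨ R) ∨ S   (eliminate →)
≡ ¬P ∨ (¬¬S ∧ ¬¬S ∧ ¬R) ∨ S   (De Morgan)
≡ ¬P ∨ (S ∧ ¬¬S ∧ ¬R) ∨ S   (double negation)
≡ ¬P ∨ (S ∧ S ∧ ¬R) ∨ S   (double negation)
≡ (¬P ∨ S ∨ S) ∧ (¬P ∨ S ∨ S) ∧ (¬P ∨ ¬R ∨ S)   (distribute ∨ over ∧)
≡ ¬P ∨ S   (simplify)

¬P ∨ S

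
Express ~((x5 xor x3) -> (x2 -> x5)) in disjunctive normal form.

~x5 & x3 & x2

~((x5 xor x3) -> (x2 -> x5))
≡ ~(~(x5 xor x3) | (x2 -> x5))   — eliminate ->
≡ ~(~((x5 & ~x3) | (~x5 & x3)) | (x2 -> x5))   — expand xor
≡ ~(~((x5 & ~x3) | (~x5 & x3)) | ~x2 | x5)   — eliminate ->
≡ ~~((x5 & ~x3) | (~x5 & x3)) & ~~x2 & ~x5   — De Morgan
≡ ((x5 & ~x3) | (~x5 & x3)) & ~~x2 & ~x5   — double negation
≡ ((x5 & ~x3) | (~x5 & x3)) & x2 & ~x5   — double negation
≡ (x5 & ~x3 & x2 & ~x5) | (~x5 & x3 & x2 & ~x5)   — distribute & over |
≡ ~x5 & x3 & x2   — simplify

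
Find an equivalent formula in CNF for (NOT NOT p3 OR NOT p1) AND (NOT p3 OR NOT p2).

(p3 OR NOT p1) AND (NOT p3 OR NOT p2)

(NOT NOT p3 OR NOT p1) AND (NOT p3 OR NOT p2)
≡ (p3 OR NOT p1) AND (NOT p3 OR NOT p2)   [double negation]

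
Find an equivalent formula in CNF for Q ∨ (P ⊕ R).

(Q ∨ P ∨ R) ∧ (Q ∨ ¬P ∨ ¬R)

Q ∨ (P ⊕ R)
≡ Q ∨ ((P ∨ R) ∧ ¬(P ∧ R))   [expand ⊕]
≡ Q ∨ ((P ∨ R) ∧ (¬P ∨ ¬R))   [De Morgan]
≡ (Q ∨ P ∨ R) ∧ (Q ∨ ¬P ∨ ¬R)   [distribute ∨ over ∧]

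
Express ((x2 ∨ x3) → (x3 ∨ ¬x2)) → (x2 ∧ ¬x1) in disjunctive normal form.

(x2 ∧ ¬x3) ∨ (x2 ∧ ¬x1)

((x2 ∨ x3) → (x3 ∨ ¬x2)) → (x2 ∧ ¬x1)
⇔ ¬((x2 ∨ x3) → (x3 ∨ ¬x2)) ∨ (x2 ∧ ¬x1)   (eliminate →)
⇔ ¬(¬(x2 ∨ x3) ∨ x3 ∨ ¬x2) ∨ (x2 ∧ ¬x1)   (eliminate →)
⇔ (¬¬(x2 ∨ x3) ∧ ¬x3 ∧ ¬¬x2) ∨ (x2 ∧ ¬x1)   (De Morgan)
⇔ ((x2 ∨ x3) ∧ ¬x3 ∧ ¬¬x2) ∨ (x2 ∧ ¬x1)   (double negation)
⇔ ((x2 ∨ x3) ∧ ¬x3 ∧ x2) ∨ (x2 ∧ ¬x1)   (double negation)
⇔ (x2 ∧ ¬x3 ∧ x2) ∨ (x3 ∧ ¬x3 ∧ x2) ∨ (x2 ∧ ¬x1)   (distribute ∧ over ∨)
⇔ (x2 ∧ ¬x3) ∨ (x2 ∧ ¬x1)   (simplify)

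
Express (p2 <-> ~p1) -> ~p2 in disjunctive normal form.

(p2 & p1) | ~p2

(p2 <-> ~p1) -> ~p2
≡ ~(p2 <-> ~p1) | ~p2   — eliminate ->
≡ ~((p2 -> ~p1) & (~p1 -> p2)) | ~p2   — eliminate <->
≡ ~((~p2 | ~p1) & (~p1 -> p2)) | ~p2   — eliminate ->
≡ ~((~p2 | ~p1) & (~~p1 | p2)) | ~p2   — eliminate ->
≡ ~(~p2 | ~p1) | ~(~~p1 | p2) | ~p2   — De Morgan
≡ (~~p2 & ~~p1) | ~(~~p1 | p2) | ~p2   — De Morgan
≡ (p2 & ~~p1) | ~(~~p1 | p2) | ~p2   — double negation
≡ (p2 & p1) | ~(~~p1 | p2) | ~p2   — double negation
≡ (p2 & p1) | (~~~p1 & ~p2) | ~p2   — De Morgan
≡ (p2 & p1) | (~p1 & ~p2) | ~p2   — double negation
≡ (p2 & p1) | ~p2   — simplify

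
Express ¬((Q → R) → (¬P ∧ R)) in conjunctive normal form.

¬((Q → R) → (¬P ∧ R))
= ¬(¬(Q → R) ∨ (¬P ∧ R))   (eliminate →)
= ¬(¬(¬Q ∨ R) ∨ (¬P ∧ R))   (eliminate →)
= ¬¬(¬Q ∨ R) ∧ ¬(¬P ∧ R)   (De Morgan)
= (¬Q ∨ R) ∧ ¬(¬P ∧ R)   (double negation)
= (¬Q ∨ R) ∧ (¬¬P ∨ ¬R)   (De Morgan)
= (¬Q ∨ R) ∧ (P ∨ ¬R)   (double negation)

(¬Q ∨ R) ∧ (P ∨ ¬R)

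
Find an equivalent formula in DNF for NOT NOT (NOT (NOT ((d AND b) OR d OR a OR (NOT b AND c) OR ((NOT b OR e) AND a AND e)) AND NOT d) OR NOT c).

NOT NOT (NOT (NOT ((d AND b) OR d OR a OR (NOT b AND c) OR ((NOT b OR e) AND a AND e)) AND NOT d) OR NOT c)
⇔ NOT (NOT ((d AND b) OR d OR a OR (NOT b AND c) OR ((NOT b OR e) AND a AND e)) AND NOT d) OR NOT c   [double negation]
⇔ NOT NOT ((d AND b) OR d OR a OR (NOT b AND c) OR ((NOT b OR e) AND a AND e)) OR NOT NOT d OR NOT c   [De Morgan]
⇔ (d AND b) OR d OR a OR (NOT b AND c) OR ((NOT b OR e) AND a AND e) OR NOT NOT d OR NOT c   [double negation]
⇔ (d AND b) OR d OR a OR (NOT b AND c) OR ((NOT b OR e) AND a AND e) OR d OR NOT c   [double negation]
⇔ (d AND b) OR d OR a OR (NOT b AND c) OR (NOT b AND a AND e) OR (e AND a AND e) OR d OR NOT c   [distribute AND over OR]
⇔ d OR a OR (NOT b AND c) OR NOT c   [simplify]

d OR a OR (NOT b AND c) OR NOT c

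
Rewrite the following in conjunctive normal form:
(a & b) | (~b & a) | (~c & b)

(a | ~c) & (a | b)

(a & b) | (~b & a) | (~c & b)
≡ (a | ~b | ~c) & (a | ~b | b) & (a | a | ~c) & (a | a | b) & (b | ~b | ~c) & (b | ~b | b) & (b | a | ~c) & (b | a | b)   — distribute | over &
≡ (a | ~c) & (a | b)   — simplify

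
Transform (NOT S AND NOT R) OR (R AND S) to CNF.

(NOT S AND NOT R) OR (R AND S)
≡ (NOT S OR R) AND (NOT S OR S) AND (NOT R OR R) AND (NOT R OR S)   (distribute OR over AND)
≡ (NOT S OR R) AND (NOT R OR S)   (simplify)

(NOT S OR R) AND (NOT R OR S)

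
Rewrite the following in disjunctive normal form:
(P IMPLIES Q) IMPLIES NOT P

(P IMPLIES Q) IMPLIES NOT P
= NOT (P IMPLIES Q) OR NOT P   (eliminate IMPLIES)
= NOT (NOT P OR Q) OR NOT P   (eliminate IMPLIES)
= (NOT NOT P AND NOT Q) OR NOT P   (De Morgan)
= (P AND NOT Q) OR NOT P   (double negation)

(P AND NOT Q) OR NOT P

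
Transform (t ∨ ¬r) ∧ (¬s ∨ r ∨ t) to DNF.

t ∨ (¬r ∧ ¬s)

(t ∨ ¬r) ∧ (¬s ∨ r ∨ t)
≡ (t ∧ ¬s) ∨ (t ∧ r) ∨ (t ∧ t) ∨ (¬r ∧ ¬s) ∨ (¬r ∧ r) ∨ (¬r ∧ t)
≡ t ∨ (¬r ∧ ¬s)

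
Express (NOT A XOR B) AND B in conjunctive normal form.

(A OR NOT B) AND B

(NOT A XOR B) AND B
≡ (NOT A OR B) AND NOT (NOT A AND B) AND B   — expand XOR
≡ (NOT A OR B) AND (NOT NOT A OR NOT B) AND B   — De Morgan
≡ (NOT A OR B) AND (A OR NOT B) AND B   — double negation
≡ (A OR NOT B) AND B   — simplify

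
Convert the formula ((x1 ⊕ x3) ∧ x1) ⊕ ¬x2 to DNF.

((x1 ⊕ x3) ∧ x1) ⊕ ¬x2
⇔ ((x1 ⊕ x3) ∧ x1 ∧ ¬¬x2) ∨ (¬((x1 ⊕ x3) ∧ x1) ∧ ¬x2)   (expand ⊕)
⇔ (((x1 ∧ ¬x3) ∨ (¬x1 ∧ x3)) ∧ x1 ∧ ¬¬x2) ∨ (¬((x1 ⊕ x3) ∧ x1) ∧ ¬x2)   (expand ⊕)
⇔ (((x1 ∧ ¬x3) ∨ (¬x1 ∧ x3)) ∧ x1 ∧ ¬¬x2) ∨ (¬(((x1 ∧ ¬x3) ∨ (¬x1 ∧ x3)) ∧ x1) ∧ ¬x2)   (expand ⊕)
⇔ (((x1 ∧ ¬x3) ∨ (¬x1 ∧ x3)) ∧ x1 ∧ x2) ∨ (¬(((x1 ∧ ¬x3) ∨ (¬x1 ∧ x3)) ∧ x1) ∧ ¬x2)   (double negation)
⇔ (((x1 ∧ ¬x3) ∨ (¬x1 ∧ x3)) ∧ x1 ∧ x2) ∨ ((¬((x1 ∧ ¬x3) ∨ (¬x1 ∧ x3)) ∨ ¬x1) ∧ ¬x2)   (De Morgan)
⇔ (((x1 ∧ ¬x3) ∨ (¬x1 ∧ x3)) ∧ x1 ∧ x2) ∨ (((¬(x1 ∧ ¬x3) ∧ ¬(¬x1 ∧ x3)) ∨ ¬x1) ∧ ¬x2)   (De Morgan)
⇔ (((x1 ∧ ¬x3) ∨ (¬x1 ∧ x3)) ∧ x1 ∧ x2) ∨ ((((¬x1 ∨ ¬¬x3) ∧ ¬(¬x1 ∧ x3)) ∨ ¬x1) ∧ ¬x2)   (De Morgan)
⇔ (((x1 ∧ ¬x3) ∨ (¬x1 ∧ x3)) ∧ x1 ∧ x2) ∨ ((((¬x1 ∨ x3) ∧ ¬(¬x1 ∧ x3)) ∨ ¬x1) ∧ ¬x2)   (double negation)
⇔ (((x1 ∧ ¬x3) ∨ (¬x1 ∧ x3)) ∧ x1 ∧ x2) ∨ ((((¬x1 ∨ x3) ∧ (¬¬x1 ∨ ¬x3)) ∨ ¬x1) ∧ ¬x2)   (De Morgan)
⇔ (((x1 ∧ ¬x3) ∨ (¬x1 ∧ x3)) ∧ x1 ∧ x2) ∨ ((((¬x1 ∨ x3) ∧ (x1 ∨ ¬x3)) ∨ ¬x1) ∧ ¬x2)   (double negation)
⇔ (x1 ∧ ¬x3 ∧ x1 ∧ x2) ∨ (¬x1 ∧ x3 ∧ x1 ∧ x2) ∨ (¬x1 ∧ x1 ∧ ¬x2) ∨ (¬x1 ∧ ¬x3 ∧ ¬x2) ∨ (x3 ∧ x1 ∧ ¬x2) ∨ (x3 ∧ ¬x3 ∧ ¬x2) ∨ (¬x1 ∧ ¬x2)   (distribute ∧ over ∨)
⇔ (x1 ∧ ¬x3 ∧ x2) ∨ (x3 ∧ x1 ∧ ¬x2) ∨ (¬x1 ∧ ¬x2)   (simplify)

(x1 ∧ ¬x3 ∧ x2) ∨ (x3 ∧ x1 ∧ ¬x2) ∨ (¬x1 ∧ ¬x2)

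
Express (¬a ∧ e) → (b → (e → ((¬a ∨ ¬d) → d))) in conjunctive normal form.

a ∨ ¬e ∨ ¬b ∨ d

(¬a ∧ e) → (b → (e → ((¬a ∨ ¬d) → d)))
≡ ¬(¬a ∧ e) ∨ (b → (e → ((¬a ∨ ¬d) → d)))   [eliminate →]
≡ ¬(¬a ∧ e) ∨ ¬b ∨ (e → ((¬a ∨ ¬d) → d))   [eliminate →]
≡ ¬(¬a ∧ e) ∨ ¬b ∨ ¬e ∨ ((¬a ∨ ¬d) → d)   [eliminate →]
≡ ¬(¬a ∧ e) ∨ ¬b ∨ ¬e ∨ ¬(¬a ∨ ¬d) ∨ d   [eliminate →]
≡ ¬¬a ∨ ¬e ∨ ¬b ∨ ¬e ∨ ¬(¬a ∨ ¬d) ∨ d   [De Morgan]
≡ a ∨ ¬e ∨ ¬b ∨ ¬e ∨ ¬(¬a ∨ ¬d) ∨ d   [double negation]
≡ a ∨ ¬e ∨ ¬b ∨ ¬e ∨ (¬¬a ∧ ¬¬d) ∨ d   [De Morgan]
≡ a ∨ ¬e ∨ ¬b ∨ ¬e ∨ (a ∧ ¬¬d) ∨ d   [double negation]
≡ a ∨ ¬e ∨ ¬b ∨ ¬e ∨ (a ∧ d) ∨ d   [double negation]
≡ (a ∨ ¬e ∨ ¬b ∨ ¬e ∨ a ∨ d) ∧ (a ∨ ¬e ∨ ¬b ∨ ¬e ∨ d ∨ d)   [distribute ∨ over ∧]
≡ a ∨ ¬e ∨ ¬b ∨ d   [simplify]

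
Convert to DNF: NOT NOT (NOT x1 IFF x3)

NOT NOT (NOT x1 IFF x3)
≡ NOT NOT ((NOT x1 IMPLIES x3) AND (x3 IMPLIES NOT x1))   — eliminate IFF
≡ NOT NOT ((NOT NOT x1 OR x3) AND (x3 IMPLIES NOT x1))   — eliminate IMPLIES
≡ NOT NOT ((NOT NOT x1 OR x3) AND (NOT x3 OR NOT x1))   — eliminate IMPLIES
≡ (NOT NOT x1 OR x3) AND (NOT x3 OR NOT x1)   — double negation
≡ (x1 OR x3) AND (NOT x3 OR NOT x1)   — double negation
≡ (x1 AND NOT x3) OR (x1 AND NOT x1) OR (x3 AND NOT x3) OR (x3 AND NOT x1)   — distribute AND over OR
≡ (x1 AND NOT x3) OR (x3 AND NOT x1)   — simplify

(x1 AND NOT x3) OR (x3 AND NOT x1)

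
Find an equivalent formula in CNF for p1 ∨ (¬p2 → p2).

p1 ∨ (¬p2 → p2)
⇔ p1 ∨ ¬¬p2 ∨ p2   (eliminate →)
⇔ p1 ∨ p2 ∨ p2   (double negation)
⇔ p1 ∨ p2   (simplify)

p1 ∨ p2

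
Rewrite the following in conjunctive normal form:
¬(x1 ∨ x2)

¬x1 ∧ ¬x2

¬(x1 ∨ x2)
⇔ ¬x1 ∧ ¬x2   (De Morgan)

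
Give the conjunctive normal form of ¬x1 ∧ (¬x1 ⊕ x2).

¬x1 ∧ (x1 ∨ ¬x2)

¬x1 ∧ (¬x1 ⊕ x2)
≡ ¬x1 ∧ (¬x1 ∨ x2) ∧ ¬(¬x1 ∧ x2)   — expand ⊕
≡ ¬x1 ∧ (¬x1 ∨ x2) ∧ (¬¬x1 ∨ ¬x2)   — De Morgan
≡ ¬x1 ∧ (¬x1 ∨ x2) ∧ (x1 ∨ ¬x2)   — double negation
≡ ¬x1 ∧ (x1 ∨ ¬x2)   — simplify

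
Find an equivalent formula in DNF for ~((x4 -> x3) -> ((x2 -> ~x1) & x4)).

~((x4 -> x3) -> ((x2 -> ~x1) & x4))
⇔ ~(~(x4 -> x3) | ((x2 -> ~x1) & x4))   — eliminate ->
⇔ ~(~(~x4 | x3) | ((x2 -> ~x1) & x4))   — eliminate ->
⇔ ~(~(~x4 | x3) | ((~x2 | ~x1) & x4))   — eliminate ->
⇔ ~~(~x4 | x3) & ~((~x2 | ~x1) & x4)   — De Morgan
⇔ (~x4 | x3) & ~((~x2 | ~x1) & x4)   — double negation
⇔ (~x4 | x3) & (~(~x2 | ~x1) | ~x4)   — De Morgan
⇔ (~x4 | x3) & ((~~x2 & ~~x1) | ~x4)   — De Morgan
⇔ (~x4 | x3) & ((x2 & ~~x1) | ~x4)   — double negation
⇔ (~x4 | x3) & ((x2 & x1) | ~x4)   — double negation
⇔ (~x4 & x2 & x1) | (~x4 & ~x4) | (x3 & x2 & x1) | (x3 & ~x4)   — distribute & over |
⇔ ~x4 | (x3 & x2 & x1)   — simplify

~x4 | (x3 & x2 & x1)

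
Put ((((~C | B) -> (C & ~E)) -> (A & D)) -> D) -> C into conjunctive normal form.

~D | C

((((~C | B) -> (C & ~E)) -> (A & D)) -> D) -> C
≡ ~((((~C | B) -> (C & ~E)) -> (A & D)) -> D) | C   (eliminate ->)
≡ ~(~(((~C | B) -> (C & ~E)) -> (A & D)) | D) | C   (eliminate ->)
≡ ~(~(~((~C | B) -> (C & ~E)) | (A & D)) | D) | C   (eliminate ->)
≡ ~(~(~(~(~C | B) | (C & ~E)) | (A & D)) | D) | C   (eliminate ->)
≡ (~~(~(~(~C | B) | (C & ~E)) | (A & D)) & ~D) | C   (De Morgan)
≡ ((~(~(~C | B) | (C & ~E)) | (A & D)) & ~D) | C   (double negation)
≡ (((~~(~C | B) & ~(C & ~E)) | (A & D)) & ~D) | C   (De Morgan)
≡ ((((~C | B) & ~(C & ~E)) | (A & D)) & ~D) | C   (double negation)
≡ ((((~C | B) & (~C | ~~E)) | (A & D)) & ~D) | C   (De Morgan)
≡ ((((~C | B) & (~C | E)) | (A & D)) & ~D) | C   (double negation)
≡ (~C | B | A | C) & (~C | B | D | C) & (~C | E | A | C) & (~C | E | D | C) & (~D | C)   (distribute | over &)
≡ ~D | C   (simplify)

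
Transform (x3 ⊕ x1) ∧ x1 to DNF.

¬x3 ∧ x1

(x3 ⊕ x1) ∧ x1
≡ ((x3 ∧ ¬x1) ∨ (¬x3 ∧ x1)) ∧ x1
≡ (x3 ∧ ¬x1 ∧ x1) ∨ (¬x3 ∧ x1 ∧ x1)
≡ ¬x3 ∧ x1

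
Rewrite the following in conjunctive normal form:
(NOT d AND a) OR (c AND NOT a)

(NOT d OR c) AND (NOT d OR NOT a) AND (a OR c)

(NOT d AND a) OR (c AND NOT a)
≡ (NOT d OR c) AND (NOT d OR NOT a) AND (a OR c) AND (a OR NOT a)
≡ (NOT d OR c) AND (NOT d OR NOT a) AND (a OR c)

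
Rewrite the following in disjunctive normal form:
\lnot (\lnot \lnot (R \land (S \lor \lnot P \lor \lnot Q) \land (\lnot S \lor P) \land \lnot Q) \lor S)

(\lnot R \land \lnot S) \lor (Q \land \lnot S)

\lnot (\lnot \lnot (R \land (S \lor \lnot P \lor \lnot Q) \land (\lnot S \lor P) \land \lnot Q) \lor S)
⇔ \lnot \lnot \lnot (R \land (S \lor \lnot P \lor \lnot Q) \land (\lnot S \lor P) \land \lnot Q) \land \lnot S   [De Morgan]
⇔ \lnot (R \land (S \lor \lnot P \lor \lnot Q) \land (\lnot S \lor P) \land \lnot Q) \land \lnot S   [double negation]
⇔ (\lnot R \lor \lnot (S \lor \lnot P \lor \lnot Q) \lor \lnot (\lnot S \lor P) \lor \lnot \lnot Q) \land \lnot S   [De Morgan]
⇔ (\lnot R \lor (\lnot S \land \lnot \lnot P \land \lnot \lnot Q) \lor \lnot (\lnot S \lor P) \lor \lnot \lnot Q) \land \lnot S   [De Morgan]
⇔ (\lnot R \lor (\lnot S \land P \land \lnot \lnot Q) \lor \lnot (\lnot S \lor P) \lor \lnot \lnot Q) \land \lnot S   [double negation]
⇔ (\lnot R \lor (\lnot S \land P \land Q) \lor \lnot (\lnot S \lor P) \lor \lnot \lnot Q) \land \lnot S   [double negation]
⇔ (\lnot R \lor (\lnot S \land P \land Q) \lor (\lnot \lnot S \land \lnot P) \lor \lnot \lnot Q) \land \lnot S   [De Morgan]
⇔ (\lnot R \lor (\lnot S \land P \land Q) \lor (S \land \lnot P) \lor \lnot \lnot Q) \land \lnot S   [double negation]
⇔ (\lnot R \lor (\lnot S \land P \land Q) \lor (S \land \lnot P) \lor Q) \land \lnot S   [double negation]
⇔ (\lnot R \land \lnot S) \lor (\lnot S \land P \land Q \land \lnot S) \lor (S \land \lnot P \land \lnot S) \lor (Q \land \lnot S)   [distribute \land over \lor]
⇔ (\lnot R \land \lnot S) \lor (Q \land \lnot S)   [simplify]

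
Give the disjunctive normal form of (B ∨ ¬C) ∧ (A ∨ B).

B ∨ (¬C ∧ A)

(B ∨ ¬C) ∧ (A ∨ B)
≡ (B ∧ A) ∨ (B ∧ B) ∨ (¬C ∧ A) ∨ (¬C ∧ B)   — distribute ∧ over ∨
≡ B ∨ (¬C ∧ A)   — simplify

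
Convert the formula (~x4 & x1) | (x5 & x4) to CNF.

(~x4 | x5) & (x1 | x5) & (x1 | x4)

(~x4 & x1) | (x5 & x4)
= (~x4 | x5) & (~x4 | x4) & (x1 | x5) & (x1 | x4)   [distribute | over &]
= (~x4 | x5) & (x1 | x5) & (x1 | x4)   [simplify]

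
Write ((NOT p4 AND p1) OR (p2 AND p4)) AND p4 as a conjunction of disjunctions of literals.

(NOT p4 OR p2) AND (p1 OR p2) AND p4

((NOT p4 AND p1) OR (p2 AND p4)) AND p4
⇔ (NOT p4 OR p2) AND (NOT p4 OR p4) AND (p1 OR p2) AND (p1 OR p4) AND p4   (distribute OR over AND)
⇔ (NOT p4 OR p2) AND (p1 OR p2) AND p4   (simplify)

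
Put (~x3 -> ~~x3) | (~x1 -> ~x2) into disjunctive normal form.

x3 | x1 | ~x2

(~x3 -> ~~x3) | (~x1 -> ~x2)
≡ ~~x3 | ~~x3 | (~x1 -> ~x2)   — eliminate ->
≡ ~~x3 | ~~x3 | ~~x1 | ~x2   — eliminate ->
≡ x3 | ~~x3 | ~~x1 | ~x2   — double negation
≡ x3 | x3 | ~~x1 | ~x2   — double negation
≡ x3 | x3 | x1 | ~x2   — double negation
≡ x3 | x1 | ~x2   — simplify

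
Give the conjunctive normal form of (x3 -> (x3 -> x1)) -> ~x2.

(x3 -> (x3 -> x1)) -> ~x2
≡ ~(x3 -> (x3 -> x1)) | ~x2   [eliminate ->]
≡ ~(~x3 | (x3 -> x1)) | ~x2   [eliminate ->]
≡ ~(~x3 | ~x3 | x1) | ~x2   [eliminate ->]
≡ (~~x3 & ~~x3 & ~x1) | ~x2   [De Morgan]
≡ (x3 & ~~x3 & ~x1) | ~x2   [double negation]
≡ (x3 & x3 & ~x1) | ~x2   [double negation]
≡ (x3 | ~x2) & (x3 | ~x2) & (~x1 | ~x2)   [distribute | over &]
≡ (x3 | ~x2) & (~x1 | ~x2)   [simplify]

(x3 | ~x2) & (~x1 | ~x2)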